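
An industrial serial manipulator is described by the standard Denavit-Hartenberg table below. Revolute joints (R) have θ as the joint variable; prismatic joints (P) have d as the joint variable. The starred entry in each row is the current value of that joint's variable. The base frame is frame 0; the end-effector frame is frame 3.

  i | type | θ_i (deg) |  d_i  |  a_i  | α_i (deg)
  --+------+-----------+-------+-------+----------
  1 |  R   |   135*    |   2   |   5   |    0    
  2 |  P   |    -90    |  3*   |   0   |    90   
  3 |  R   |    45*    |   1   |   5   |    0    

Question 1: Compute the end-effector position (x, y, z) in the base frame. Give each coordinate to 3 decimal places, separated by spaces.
-0.328 5.328 8.536

after link 1: o_1 = (-3.5355, 3.5355, 2.0000)
after link 2: o_2 = (-3.5355, 3.5355, 5.0000)
after link 3: o_3 = (-0.3284, 5.3284, 8.5355)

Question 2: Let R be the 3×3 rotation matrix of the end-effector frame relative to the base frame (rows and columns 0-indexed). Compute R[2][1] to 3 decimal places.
End-effector y-axis (col 1 of R) = (-0.5000,-0.5000,0.7071)
R[2][1] = 0.7071

0.707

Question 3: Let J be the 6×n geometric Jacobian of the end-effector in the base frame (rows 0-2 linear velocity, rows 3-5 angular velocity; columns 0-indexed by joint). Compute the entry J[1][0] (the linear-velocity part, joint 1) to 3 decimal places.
-0.328

axis z_0 = ẑ; lever o_n−o_0 = (-0.3284,5.3284,8.5355)
cross product → J_v[:, 0] = (-5.3284,-0.3284,0.0000)
J_ω[:, 0] = z_0
entry J[1][0] = -0.3284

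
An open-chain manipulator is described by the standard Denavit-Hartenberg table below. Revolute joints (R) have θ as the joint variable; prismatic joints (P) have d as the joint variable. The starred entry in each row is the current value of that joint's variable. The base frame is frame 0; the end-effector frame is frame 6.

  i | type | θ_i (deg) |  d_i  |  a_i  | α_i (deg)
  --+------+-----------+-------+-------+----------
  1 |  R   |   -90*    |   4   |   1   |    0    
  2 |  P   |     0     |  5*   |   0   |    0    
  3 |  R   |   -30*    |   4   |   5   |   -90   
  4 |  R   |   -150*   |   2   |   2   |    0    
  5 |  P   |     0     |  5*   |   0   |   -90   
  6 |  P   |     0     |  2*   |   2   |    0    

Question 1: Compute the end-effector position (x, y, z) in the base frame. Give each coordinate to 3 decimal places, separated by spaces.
4.794 -6.696 16.732

after link 1: o_1 = (0.0000, -1.0000, 4.0000)
after link 2: o_2 = (0.0000, -1.0000, 9.0000)
after link 3: o_3 = (-2.5000, -5.3301, 13.0000)
after link 4: o_4 = (0.0981, -4.8301, 14.0000)
after link 5: o_5 = (4.4282, -7.3301, 14.0000)
after link 6: o_6 = (4.7942, -6.6962, 16.7321)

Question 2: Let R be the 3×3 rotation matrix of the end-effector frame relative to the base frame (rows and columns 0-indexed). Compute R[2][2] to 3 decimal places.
0.866

End-effector z-axis (col 2 of R) = (-0.2500,-0.4330,0.8660)
R[2][2] = 0.8660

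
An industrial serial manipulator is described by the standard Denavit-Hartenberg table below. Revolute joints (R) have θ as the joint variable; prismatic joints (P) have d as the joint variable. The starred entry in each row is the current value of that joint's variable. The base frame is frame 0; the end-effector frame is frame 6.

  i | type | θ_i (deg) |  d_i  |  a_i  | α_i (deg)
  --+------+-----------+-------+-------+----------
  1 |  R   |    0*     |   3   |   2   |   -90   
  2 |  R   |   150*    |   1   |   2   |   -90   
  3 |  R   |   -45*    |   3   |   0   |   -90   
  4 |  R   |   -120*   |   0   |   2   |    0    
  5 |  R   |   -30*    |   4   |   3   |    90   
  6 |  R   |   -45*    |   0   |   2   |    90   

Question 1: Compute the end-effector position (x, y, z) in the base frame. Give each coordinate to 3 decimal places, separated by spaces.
after link 1: o_1 = (2.0000, 0.0000, 3.0000)
after link 2: o_2 = (0.2679, 1.0000, 2.0000)
after link 3: o_3 = (-1.2321, 1.0000, 4.5981)
after link 4: o_4 = (-1.4857, 0.2929, 6.4516)
after link 5: o_5 = (-3.0942, -4.3727, 7.2550)
after link 6: o_6 = (-1.8317, -4.2387, 8.8004)

-1.832 -4.239 8.800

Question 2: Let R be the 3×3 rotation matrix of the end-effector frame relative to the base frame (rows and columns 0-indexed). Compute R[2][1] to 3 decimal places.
-0.573

End-effector y-axis (col 1 of R) = (0.7392,-0.3536,-0.5732)
R[2][1] = -0.5732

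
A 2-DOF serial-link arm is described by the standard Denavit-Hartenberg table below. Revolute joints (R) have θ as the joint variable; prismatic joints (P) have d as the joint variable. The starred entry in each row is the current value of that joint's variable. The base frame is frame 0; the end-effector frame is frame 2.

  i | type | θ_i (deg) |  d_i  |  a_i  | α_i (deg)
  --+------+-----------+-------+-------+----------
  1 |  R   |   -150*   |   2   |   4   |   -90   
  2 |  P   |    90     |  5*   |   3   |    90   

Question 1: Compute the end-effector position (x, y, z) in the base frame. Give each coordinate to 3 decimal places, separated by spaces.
-0.964 -6.330 -1.000

after link 1: o_1 = (-3.4641, -2.0000, 2.0000)
after link 2: o_2 = (-0.9641, -6.3301, -1.0000)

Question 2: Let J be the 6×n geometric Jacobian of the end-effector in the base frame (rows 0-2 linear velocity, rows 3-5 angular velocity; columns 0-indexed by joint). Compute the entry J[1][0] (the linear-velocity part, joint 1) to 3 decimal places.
axis z_0 = ẑ; lever o_n−o_0 = (-0.9641,-6.3301,-1.0000)
cross product → J_v[:, 0] = (6.3301,-0.9641,0.0000)
J_ω[:, 0] = z_0
entry J[1][0] = -0.9641

-0.964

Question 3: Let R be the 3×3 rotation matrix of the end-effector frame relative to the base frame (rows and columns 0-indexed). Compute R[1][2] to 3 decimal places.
End-effector z-axis (col 2 of R) = (-0.8660,-0.5000,0.0000)
R[1][2] = -0.5000

-0.500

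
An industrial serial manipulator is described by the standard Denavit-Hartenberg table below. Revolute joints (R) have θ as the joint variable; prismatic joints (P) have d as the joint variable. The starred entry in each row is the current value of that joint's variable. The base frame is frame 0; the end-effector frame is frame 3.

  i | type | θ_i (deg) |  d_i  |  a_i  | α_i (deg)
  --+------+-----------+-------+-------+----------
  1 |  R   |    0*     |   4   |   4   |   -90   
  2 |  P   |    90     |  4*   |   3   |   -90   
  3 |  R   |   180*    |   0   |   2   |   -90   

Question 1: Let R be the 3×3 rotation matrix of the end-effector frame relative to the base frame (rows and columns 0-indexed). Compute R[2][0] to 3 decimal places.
1.000

End-effector x-axis (col 0 of R) = (-0.0000,-0.0000,1.0000)
R[2][0] = 1.0000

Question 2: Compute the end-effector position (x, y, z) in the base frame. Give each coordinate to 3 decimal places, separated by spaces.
4.000 4.000 3.000

after link 1: o_1 = (4.0000, 0.0000, 4.0000)
after link 2: o_2 = (4.0000, 4.0000, 1.0000)
after link 3: o_3 = (4.0000, 4.0000, 3.0000)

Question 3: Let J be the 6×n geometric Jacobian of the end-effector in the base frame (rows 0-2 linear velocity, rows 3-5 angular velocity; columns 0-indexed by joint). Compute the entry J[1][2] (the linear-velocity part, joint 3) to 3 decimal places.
2.000

axis z_2 = (-1.0000,0.0000,-0.0000); lever o_n−o_2 = (0.0000,-0.0000,2.0000)
cross product → J_v[:, 2] = (0.0000,2.0000,0.0000)
J_ω[:, 2] = z_2
entry J[1][2] = 2.0000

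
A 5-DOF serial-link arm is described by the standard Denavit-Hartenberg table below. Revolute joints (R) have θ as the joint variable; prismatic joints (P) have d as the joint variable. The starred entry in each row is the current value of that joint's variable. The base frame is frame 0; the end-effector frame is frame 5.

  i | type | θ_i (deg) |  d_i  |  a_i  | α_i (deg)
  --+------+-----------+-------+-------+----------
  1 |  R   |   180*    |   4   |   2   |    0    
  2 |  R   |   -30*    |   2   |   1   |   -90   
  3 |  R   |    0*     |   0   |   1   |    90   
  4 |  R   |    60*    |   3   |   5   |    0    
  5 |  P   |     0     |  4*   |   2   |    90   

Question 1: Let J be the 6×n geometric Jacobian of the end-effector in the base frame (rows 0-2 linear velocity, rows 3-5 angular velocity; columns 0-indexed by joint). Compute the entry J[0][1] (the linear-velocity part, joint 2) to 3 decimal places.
axis z_1 = (0.0000,0.0000,1.0000); lever o_n−o_1 = (-7.7942,-2.5000,9.0000)
cross product → J_v[:, 1] = (2.5000,-7.7942,0.0000)
J_ω[:, 1] = z_1
entry J[0][1] = 2.5000

2.500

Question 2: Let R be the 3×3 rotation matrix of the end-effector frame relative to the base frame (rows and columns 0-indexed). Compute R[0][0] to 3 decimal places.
End-effector x-axis (col 0 of R) = (-0.8660,-0.5000,0.0000)
R[0][0] = -0.8660

-0.866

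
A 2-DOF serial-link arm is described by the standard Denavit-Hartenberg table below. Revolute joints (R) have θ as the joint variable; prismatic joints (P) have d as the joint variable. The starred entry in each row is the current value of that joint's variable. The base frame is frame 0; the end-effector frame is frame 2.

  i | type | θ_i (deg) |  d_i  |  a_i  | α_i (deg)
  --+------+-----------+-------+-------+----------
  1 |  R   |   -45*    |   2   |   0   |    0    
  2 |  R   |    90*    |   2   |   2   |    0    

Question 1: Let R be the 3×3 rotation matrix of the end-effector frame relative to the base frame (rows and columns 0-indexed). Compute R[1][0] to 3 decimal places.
0.707

End-effector x-axis (col 0 of R) = (0.7071,0.7071,0.0000)
R[1][0] = 0.7071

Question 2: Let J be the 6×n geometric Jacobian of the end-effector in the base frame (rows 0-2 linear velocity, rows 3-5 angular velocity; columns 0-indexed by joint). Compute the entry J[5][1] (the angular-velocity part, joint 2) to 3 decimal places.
axis z_1 = (0.0000,0.0000,1.0000); lever o_n−o_1 = (1.4142,1.4142,2.0000)
cross product → J_v[:, 1] = (-1.4142,1.4142,0.0000)
J_ω[:, 1] = z_1
entry J[5][1] = 1.0000

1.000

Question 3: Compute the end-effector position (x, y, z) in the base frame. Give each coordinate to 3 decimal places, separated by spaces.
1.414 1.414 4.000

after link 1: o_1 = (0.0000, 0.0000, 2.0000)
after link 2: o_2 = (1.4142, 1.4142, 4.0000)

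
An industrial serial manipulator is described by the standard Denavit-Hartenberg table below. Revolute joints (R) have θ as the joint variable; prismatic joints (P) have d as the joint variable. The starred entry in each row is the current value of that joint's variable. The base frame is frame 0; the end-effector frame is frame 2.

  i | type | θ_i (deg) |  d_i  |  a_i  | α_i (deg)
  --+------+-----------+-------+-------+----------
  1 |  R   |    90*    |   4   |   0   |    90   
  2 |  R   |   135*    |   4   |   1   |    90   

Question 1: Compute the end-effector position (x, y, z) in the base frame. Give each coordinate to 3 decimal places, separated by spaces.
4.000 -0.707 4.707

after link 1: o_1 = (0.0000, 0.0000, 4.0000)
after link 2: o_2 = (4.0000, -0.7071, 4.7071)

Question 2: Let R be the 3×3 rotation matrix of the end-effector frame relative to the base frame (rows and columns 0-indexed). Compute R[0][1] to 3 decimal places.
1.000

End-effector y-axis (col 1 of R) = (1.0000,-0.0000,0.0000)
R[0][1] = 1.0000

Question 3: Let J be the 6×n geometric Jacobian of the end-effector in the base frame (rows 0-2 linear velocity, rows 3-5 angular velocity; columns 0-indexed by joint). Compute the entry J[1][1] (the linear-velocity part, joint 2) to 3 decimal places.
-0.707

axis z_1 = (1.0000,-0.0000,0.0000); lever o_n−o_1 = (4.0000,-0.7071,0.7071)
cross product → J_v[:, 1] = (-0.0000,-0.7071,-0.7071)
J_ω[:, 1] = z_1
entry J[1][1] = -0.7071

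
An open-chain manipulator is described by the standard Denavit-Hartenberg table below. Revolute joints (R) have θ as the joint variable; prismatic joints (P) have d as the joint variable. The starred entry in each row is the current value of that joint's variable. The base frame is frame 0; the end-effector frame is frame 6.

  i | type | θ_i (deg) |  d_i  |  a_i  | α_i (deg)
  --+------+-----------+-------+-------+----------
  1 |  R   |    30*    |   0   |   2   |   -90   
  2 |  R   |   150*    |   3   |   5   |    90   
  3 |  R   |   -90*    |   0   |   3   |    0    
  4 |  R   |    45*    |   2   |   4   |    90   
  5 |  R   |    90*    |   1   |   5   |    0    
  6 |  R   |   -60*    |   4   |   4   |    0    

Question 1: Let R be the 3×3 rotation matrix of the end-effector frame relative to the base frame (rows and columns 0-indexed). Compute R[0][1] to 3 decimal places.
0.463

End-effector y-axis (col 1 of R) = (0.4634,0.6758,-0.5732)
R[0][1] = 0.4634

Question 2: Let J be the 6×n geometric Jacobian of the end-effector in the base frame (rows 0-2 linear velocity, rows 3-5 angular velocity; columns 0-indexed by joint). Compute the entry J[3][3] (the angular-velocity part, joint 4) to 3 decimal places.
0.433

axis z_3 = (0.4330,0.2500,-0.8660); lever o_n−o_3 = (6.9971,-6.1371,-8.6654)
cross product → J_v[:, 3] = (-7.4813,-2.3074,-4.4067)
J_ω[:, 3] = z_3
entry J[3][3] = 0.4330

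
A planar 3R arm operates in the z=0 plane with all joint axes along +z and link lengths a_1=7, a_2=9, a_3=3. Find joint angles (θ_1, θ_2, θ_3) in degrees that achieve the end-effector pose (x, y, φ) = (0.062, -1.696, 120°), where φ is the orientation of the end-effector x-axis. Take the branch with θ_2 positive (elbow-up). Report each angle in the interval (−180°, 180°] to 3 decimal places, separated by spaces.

-170.022 150.002 140.021

wrist centre = target − a_3·(cos φ, sin φ) = (1.5620, -4.2941)
cos θ_2 = (20.8789−7²−9²)/(2·7·9) = -0.8660; θ_2 = 150.0017° (elbow-up)
β = atan2(-4.2941,1.5620) = -70.0108°; ψ = atan2(4.4998,-0.7944) = 100.0115°
θ_1 = β − ψ = -170.0223°
θ_3 = φ − θ_1 − θ_2 = 140.0206° (wrapped to (-180°,180°])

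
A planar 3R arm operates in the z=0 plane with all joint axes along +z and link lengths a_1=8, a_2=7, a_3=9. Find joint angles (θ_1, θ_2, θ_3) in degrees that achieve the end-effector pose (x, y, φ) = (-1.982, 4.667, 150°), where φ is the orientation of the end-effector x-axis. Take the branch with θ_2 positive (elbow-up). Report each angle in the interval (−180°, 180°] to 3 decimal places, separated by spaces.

-56.710 134.996 71.714

wrist centre = target − a_3·(cos φ, sin φ) = (5.8122, 0.1670)
cos θ_2 = (33.8099−8²−7²)/(2·8·7) = -0.7071; θ_2 = 134.9958° (elbow-up)
β = atan2(0.1670,5.8122) = 1.6458°; ψ = atan2(4.9501,3.0506) = 58.3556°
θ_1 = β − ψ = -56.7098°
θ_3 = φ − θ_1 − θ_2 = 71.7140° (wrapped to (-180°,180°])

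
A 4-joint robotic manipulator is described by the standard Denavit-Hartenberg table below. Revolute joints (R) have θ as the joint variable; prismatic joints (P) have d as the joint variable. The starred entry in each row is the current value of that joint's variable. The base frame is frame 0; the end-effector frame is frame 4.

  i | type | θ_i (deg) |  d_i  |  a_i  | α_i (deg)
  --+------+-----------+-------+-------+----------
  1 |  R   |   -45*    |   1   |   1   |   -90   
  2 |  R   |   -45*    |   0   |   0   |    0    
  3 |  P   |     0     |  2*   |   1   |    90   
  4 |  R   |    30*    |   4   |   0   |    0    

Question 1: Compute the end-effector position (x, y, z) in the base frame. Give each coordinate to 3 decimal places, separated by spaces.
0.621 2.207 4.536

after link 1: o_1 = (0.7071, -0.7071, 1.0000)
after link 2: o_2 = (0.7071, -0.7071, 1.0000)
after link 3: o_3 = (2.6213, 0.2071, 1.7071)
after link 4: o_4 = (0.6213, 2.2071, 4.5355)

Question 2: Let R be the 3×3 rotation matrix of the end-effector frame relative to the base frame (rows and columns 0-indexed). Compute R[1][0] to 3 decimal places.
-0.079

End-effector x-axis (col 0 of R) = (0.7866,-0.0795,0.6124)
R[1][0] = -0.0795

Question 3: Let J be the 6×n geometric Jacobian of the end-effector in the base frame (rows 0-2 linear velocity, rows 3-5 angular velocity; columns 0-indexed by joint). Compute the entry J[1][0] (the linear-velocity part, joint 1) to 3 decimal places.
0.621

axis z_0 = ẑ; lever o_n−o_0 = (0.6213,2.2071,4.5355)
cross product → J_v[:, 0] = (-2.2071,0.6213,0.0000)
J_ω[:, 0] = z_0
entry J[1][0] = 0.6213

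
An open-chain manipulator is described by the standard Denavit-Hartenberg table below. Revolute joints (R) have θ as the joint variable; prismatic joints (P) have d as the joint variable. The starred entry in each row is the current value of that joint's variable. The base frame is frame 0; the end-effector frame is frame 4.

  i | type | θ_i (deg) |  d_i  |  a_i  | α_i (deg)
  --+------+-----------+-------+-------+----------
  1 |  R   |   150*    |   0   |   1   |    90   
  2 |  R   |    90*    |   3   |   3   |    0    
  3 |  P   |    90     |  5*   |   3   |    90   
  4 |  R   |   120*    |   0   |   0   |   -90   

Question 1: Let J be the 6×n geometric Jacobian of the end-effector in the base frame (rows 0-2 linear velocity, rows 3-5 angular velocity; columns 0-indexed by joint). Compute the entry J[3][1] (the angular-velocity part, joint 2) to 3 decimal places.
axis z_1 = (0.5000,0.8660,0.0000); lever o_n−o_1 = (6.5981,5.4282,3.0000)
cross product → J_v[:, 1] = (2.5981,-1.5000,-3.0000)
J_ω[:, 1] = z_1
entry J[3][1] = 0.5000

0.500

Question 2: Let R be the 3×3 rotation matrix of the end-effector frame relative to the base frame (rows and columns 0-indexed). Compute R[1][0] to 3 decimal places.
End-effector x-axis (col 0 of R) = (0.0000,1.0000,-0.0000)
R[1][0] = 1.0000

1.000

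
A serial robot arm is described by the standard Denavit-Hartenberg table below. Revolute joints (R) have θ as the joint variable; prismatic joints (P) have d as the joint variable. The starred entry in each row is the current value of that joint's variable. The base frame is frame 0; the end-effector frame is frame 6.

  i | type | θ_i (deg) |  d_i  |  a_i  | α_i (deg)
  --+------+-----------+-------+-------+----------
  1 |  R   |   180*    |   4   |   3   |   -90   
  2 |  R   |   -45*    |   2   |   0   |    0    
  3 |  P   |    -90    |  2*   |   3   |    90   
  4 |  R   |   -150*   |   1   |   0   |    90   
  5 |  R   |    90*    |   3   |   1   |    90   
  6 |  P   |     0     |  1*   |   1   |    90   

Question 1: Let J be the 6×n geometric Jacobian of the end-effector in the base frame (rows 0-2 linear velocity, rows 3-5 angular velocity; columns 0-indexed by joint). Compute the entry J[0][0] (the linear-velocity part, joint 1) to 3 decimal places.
axis z_0 = ẑ; lever o_n−o_0 = (-0.4304,-6.0981,2.3270)
cross product → J_v[:, 0] = (6.0981,-0.4304,0.0000)
J_ω[:, 0] = z_0
entry J[0][0] = 6.0981

6.098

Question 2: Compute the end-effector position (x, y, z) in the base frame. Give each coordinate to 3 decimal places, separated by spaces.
-0.430 -6.098 2.327

after link 1: o_1 = (-3.0000, 0.0000, 4.0000)
after link 2: o_2 = (-3.0000, -2.0000, 4.0000)
after link 3: o_3 = (-0.8787, -4.0000, 6.1213)
after link 4: o_4 = (-0.1716, -4.0000, 5.4142)
after link 5: o_5 = (-0.5251, -6.5981, 3.6464)
after link 6: o_6 = (-0.4304, -6.0981, 2.3270)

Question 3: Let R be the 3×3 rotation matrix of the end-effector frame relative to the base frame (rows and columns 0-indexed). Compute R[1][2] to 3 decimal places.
0.866

End-effector z-axis (col 2 of R) = (0.3536,0.8660,0.3536)
R[1][2] = 0.8660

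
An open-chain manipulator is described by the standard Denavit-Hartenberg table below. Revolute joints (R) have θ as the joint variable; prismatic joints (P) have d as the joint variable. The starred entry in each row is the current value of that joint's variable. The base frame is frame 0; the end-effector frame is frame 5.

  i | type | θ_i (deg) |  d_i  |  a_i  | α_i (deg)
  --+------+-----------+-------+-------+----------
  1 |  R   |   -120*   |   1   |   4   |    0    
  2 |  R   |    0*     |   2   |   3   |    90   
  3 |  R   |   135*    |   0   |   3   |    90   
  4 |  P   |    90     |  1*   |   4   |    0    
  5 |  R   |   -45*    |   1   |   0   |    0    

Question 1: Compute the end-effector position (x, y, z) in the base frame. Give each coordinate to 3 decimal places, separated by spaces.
-6.611 -3.450 6.536

after link 1: o_1 = (-2.0000, -3.4641, 1.0000)
after link 2: o_2 = (-3.5000, -6.0622, 3.0000)
after link 3: o_3 = (-2.4393, -4.2251, 5.1213)
after link 4: o_4 = (-6.2570, -2.8374, 5.8284)
after link 5: o_5 = (-6.6105, -3.4498, 6.5355)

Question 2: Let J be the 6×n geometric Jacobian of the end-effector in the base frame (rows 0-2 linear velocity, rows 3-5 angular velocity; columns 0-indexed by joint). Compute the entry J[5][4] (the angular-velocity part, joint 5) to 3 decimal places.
0.707

axis z_4 = (-0.3536,-0.6124,0.7071); lever o_n−o_4 = (-0.3536,-0.6124,0.7071)
cross product → J_v[:, 4] = (0.0000,-0.0000,-0.0000)
J_ω[:, 4] = z_4
entry J[5][4] = 0.7071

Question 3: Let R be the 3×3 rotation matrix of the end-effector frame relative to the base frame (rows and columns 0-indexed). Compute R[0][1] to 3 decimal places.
End-effector y-axis (col 1 of R) = (-0.8624,-0.0795,-0.5000)
R[0][1] = -0.8624

-0.862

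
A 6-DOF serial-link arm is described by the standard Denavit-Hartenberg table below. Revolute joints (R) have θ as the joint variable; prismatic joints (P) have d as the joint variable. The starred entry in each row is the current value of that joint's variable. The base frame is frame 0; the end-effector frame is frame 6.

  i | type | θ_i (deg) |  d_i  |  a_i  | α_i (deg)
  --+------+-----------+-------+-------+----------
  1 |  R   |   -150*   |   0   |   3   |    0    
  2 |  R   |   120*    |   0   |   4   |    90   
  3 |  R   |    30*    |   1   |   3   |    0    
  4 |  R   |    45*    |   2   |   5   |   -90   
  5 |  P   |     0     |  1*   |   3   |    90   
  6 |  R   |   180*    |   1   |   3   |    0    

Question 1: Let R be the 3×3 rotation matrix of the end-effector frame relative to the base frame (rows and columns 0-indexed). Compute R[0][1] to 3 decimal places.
0.837

End-effector y-axis (col 1 of R) = (0.8365,-0.4830,-0.2588)
R[0][1] = 0.8365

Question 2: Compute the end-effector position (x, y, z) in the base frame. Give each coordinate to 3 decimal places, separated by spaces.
after link 1: o_1 = (-2.5981, -1.5000, 0.0000)
after link 2: o_2 = (0.8660, -3.5000, 0.0000)
after link 3: o_3 = (2.6160, -5.6651, 1.5000)
after link 4: o_4 = (2.7367, -8.0442, 6.3296)
after link 5: o_5 = (2.5727, -7.9494, 9.4862)
after link 6: o_6 = (1.4002, -8.4272, 6.5884)

1.400 -8.427 6.588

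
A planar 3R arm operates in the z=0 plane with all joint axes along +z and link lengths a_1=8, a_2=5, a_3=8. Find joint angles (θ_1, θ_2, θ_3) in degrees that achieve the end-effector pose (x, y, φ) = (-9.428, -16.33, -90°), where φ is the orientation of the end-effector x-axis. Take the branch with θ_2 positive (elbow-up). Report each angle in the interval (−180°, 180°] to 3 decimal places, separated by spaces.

-150.003 30.009 29.995

wrist centre = target − a_3·(cos φ, sin φ) = (-9.4280, -8.3300)
cos θ_2 = (158.2761−8²−5²)/(2·8·5) = 0.8660; θ_2 = 30.0085° (elbow-up)
β = atan2(-8.3300,-9.4280) = -138.5382°; ψ = atan2(2.5006,12.3298) = 11.4649°
θ_1 = β − ψ = -150.0030°
θ_3 = φ − θ_1 − θ_2 = 29.9945° (wrapped to (-180°,180°])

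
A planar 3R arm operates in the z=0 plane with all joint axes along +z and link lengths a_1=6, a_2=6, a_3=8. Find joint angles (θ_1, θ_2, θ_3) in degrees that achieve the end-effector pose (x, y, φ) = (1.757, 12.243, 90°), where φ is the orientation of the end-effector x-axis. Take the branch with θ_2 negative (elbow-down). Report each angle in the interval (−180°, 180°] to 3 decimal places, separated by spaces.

wrist centre = target − a_3·(cos φ, sin φ) = (1.7570, 4.2430)
cos θ_2 = (21.0901−6²−6²)/(2·6·6) = -0.7071; θ_2 = -134.9980° (elbow-down)
β = atan2(4.2430,1.7570) = 67.5059°; ψ = atan2(-4.2428,1.7575) = -67.4990°
θ_1 = β − ψ = 135.0049°
θ_3 = φ − θ_1 − θ_2 = 89.9931° (wrapped to (-180°,180°])

135.005 -134.998 89.993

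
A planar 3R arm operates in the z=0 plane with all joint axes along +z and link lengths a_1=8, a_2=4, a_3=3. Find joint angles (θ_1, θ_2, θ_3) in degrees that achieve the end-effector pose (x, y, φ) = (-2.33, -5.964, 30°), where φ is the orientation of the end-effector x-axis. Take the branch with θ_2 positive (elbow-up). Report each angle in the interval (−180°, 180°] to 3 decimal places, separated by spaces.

-150.000 90.002 89.998

wrist centre = target − a_3·(cos φ, sin φ) = (-4.9281, -7.4640)
cos θ_2 = (79.9972−8²−4²)/(2·8·4) = -0.0000; θ_2 = 90.0025° (elbow-up)
β = atan2(-7.4640,-4.9281) = -123.4346°; ψ = atan2(4.0000,7.9998) = 26.5655°
θ_1 = β − ψ = -150.0002°
θ_3 = φ − θ_1 − θ_2 = 89.9977° (wrapped to (-180°,180°])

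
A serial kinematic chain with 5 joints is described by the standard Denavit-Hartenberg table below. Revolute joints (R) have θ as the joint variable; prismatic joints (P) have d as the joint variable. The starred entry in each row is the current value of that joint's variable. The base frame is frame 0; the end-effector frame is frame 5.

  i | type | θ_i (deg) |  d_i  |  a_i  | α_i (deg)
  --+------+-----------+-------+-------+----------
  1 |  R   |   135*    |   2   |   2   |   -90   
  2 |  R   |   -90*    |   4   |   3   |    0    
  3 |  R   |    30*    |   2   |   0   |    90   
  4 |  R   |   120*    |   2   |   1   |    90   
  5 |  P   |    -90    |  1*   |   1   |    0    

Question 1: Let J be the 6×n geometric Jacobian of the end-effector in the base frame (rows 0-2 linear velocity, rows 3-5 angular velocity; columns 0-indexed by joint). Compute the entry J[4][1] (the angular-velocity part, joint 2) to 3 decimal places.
-0.707

axis z_1 = (-0.7071,-0.7071,0.0000); lever o_n−o_1 = (-4.7256,-5.6915,3.8170)
cross product → J_v[:, 1] = (-2.6990,2.6990,0.6830)
J_ω[:, 1] = z_1
entry J[4][1] = -0.7071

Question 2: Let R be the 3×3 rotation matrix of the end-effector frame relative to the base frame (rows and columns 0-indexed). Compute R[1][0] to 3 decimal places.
End-effector x-axis (col 0 of R) = (-0.6124,0.6124,-0.5000)
R[1][0] = 0.6124

0.612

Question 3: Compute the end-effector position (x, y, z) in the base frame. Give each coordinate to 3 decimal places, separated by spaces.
after link 1: o_1 = (-1.4142, 1.4142, 2.0000)
after link 2: o_2 = (-4.2426, -1.4142, 5.0000)
after link 3: o_3 = (-5.6569, -2.8284, 5.0000)
after link 4: o_4 = (-4.8677, -4.8423, 5.5670)
after link 5: o_5 = (-6.1398, -4.2773, 5.8170)

-6.140 -4.277 5.817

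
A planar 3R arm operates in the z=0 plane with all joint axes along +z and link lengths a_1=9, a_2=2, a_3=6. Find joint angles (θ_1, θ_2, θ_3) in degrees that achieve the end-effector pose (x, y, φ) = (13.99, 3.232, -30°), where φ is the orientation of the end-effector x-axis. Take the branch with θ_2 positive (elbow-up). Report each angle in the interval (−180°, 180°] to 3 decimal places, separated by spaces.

wrist centre = target − a_3·(cos φ, sin φ) = (8.7938, 6.2320)
cos θ_2 = (116.1696−9²−2²)/(2·9·2) = 0.8658; θ_2 = 30.0233° (elbow-up)
β = atan2(6.2320,8.7938) = 35.3243°; ψ = atan2(1.0007,10.7316) = 5.3273°
θ_1 = β − ψ = 29.9970°
θ_3 = φ − θ_1 − θ_2 = -90.0204° (wrapped to (-180°,180°])

29.997 30.023 -90.020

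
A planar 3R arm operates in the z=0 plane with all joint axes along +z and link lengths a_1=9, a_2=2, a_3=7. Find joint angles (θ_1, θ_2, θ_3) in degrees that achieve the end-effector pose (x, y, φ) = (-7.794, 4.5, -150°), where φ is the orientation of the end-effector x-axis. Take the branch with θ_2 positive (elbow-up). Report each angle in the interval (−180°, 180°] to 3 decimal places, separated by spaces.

89.999 120.001 0.000

wrist centre = target − a_3·(cos φ, sin φ) = (-1.7318, 8.0000)
cos θ_2 = (66.9992−9²−2²)/(2·9·2) = -0.5000; θ_2 = 120.0015° (elbow-up)
β = atan2(8.0000,-1.7318) = 102.2148°; ψ = atan2(1.7320,8.0000) = 12.2162°
θ_1 = β − ψ = 89.9985°
θ_3 = φ − θ_1 − θ_2 = 0.0000° (wrapped to (-180°,180°])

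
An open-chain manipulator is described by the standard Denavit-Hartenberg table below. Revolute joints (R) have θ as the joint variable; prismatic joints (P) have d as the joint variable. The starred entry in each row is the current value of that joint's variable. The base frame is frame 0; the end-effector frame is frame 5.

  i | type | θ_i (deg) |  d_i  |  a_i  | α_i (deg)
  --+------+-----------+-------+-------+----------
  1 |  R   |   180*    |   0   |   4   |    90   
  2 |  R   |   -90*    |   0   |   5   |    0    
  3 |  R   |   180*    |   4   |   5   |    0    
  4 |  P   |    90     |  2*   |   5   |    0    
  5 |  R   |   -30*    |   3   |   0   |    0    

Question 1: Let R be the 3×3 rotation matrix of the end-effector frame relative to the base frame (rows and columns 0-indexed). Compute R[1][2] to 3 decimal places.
1.000

End-effector z-axis (col 2 of R) = (0.0000,1.0000,0.0000)
R[1][2] = 1.0000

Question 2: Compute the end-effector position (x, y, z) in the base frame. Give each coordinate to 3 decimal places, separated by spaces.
after link 1: o_1 = (-4.0000, 0.0000, 0.0000)
after link 2: o_2 = (-4.0000, 0.0000, -5.0000)
after link 3: o_3 = (-4.0000, 4.0000, 0.0000)
after link 4: o_4 = (1.0000, 6.0000, 0.0000)
after link 5: o_5 = (1.0000, 9.0000, 0.0000)

1.000 9.000 0.000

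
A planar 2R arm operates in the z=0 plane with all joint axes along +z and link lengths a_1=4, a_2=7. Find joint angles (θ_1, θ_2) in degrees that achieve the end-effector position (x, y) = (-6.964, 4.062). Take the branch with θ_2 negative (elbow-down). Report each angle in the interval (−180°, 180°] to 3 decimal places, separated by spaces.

cos θ_2 = (64.9971−4²−7²)/(2·4·7) = -0.0001; θ_2 = -90.0029° (elbow-down)
β = atan2(4.0620,-6.9640) = 149.7456°; ψ = atan2(-7.0000,3.9996) = -60.2573°
θ_1 = β − ψ = 210.0029°

-149.997 -90.003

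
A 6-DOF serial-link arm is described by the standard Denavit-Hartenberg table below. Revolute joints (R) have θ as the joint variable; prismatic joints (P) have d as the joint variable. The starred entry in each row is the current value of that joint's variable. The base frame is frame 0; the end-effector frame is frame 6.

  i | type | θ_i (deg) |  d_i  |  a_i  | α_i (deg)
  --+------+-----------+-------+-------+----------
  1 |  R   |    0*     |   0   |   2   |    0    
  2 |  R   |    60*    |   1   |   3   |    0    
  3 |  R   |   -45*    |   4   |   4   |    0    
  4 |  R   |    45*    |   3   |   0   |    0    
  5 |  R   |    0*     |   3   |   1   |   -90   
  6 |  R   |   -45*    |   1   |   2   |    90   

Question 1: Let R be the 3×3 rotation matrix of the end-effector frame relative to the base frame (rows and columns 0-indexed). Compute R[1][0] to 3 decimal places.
End-effector x-axis (col 0 of R) = (0.3536,0.6124,0.7071)
R[1][0] = 0.6124

0.612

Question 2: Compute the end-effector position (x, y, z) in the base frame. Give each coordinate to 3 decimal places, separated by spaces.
after link 1: o_1 = (2.0000, 0.0000, 0.0000)
after link 2: o_2 = (3.5000, 2.5981, 1.0000)
after link 3: o_3 = (7.3637, 3.6334, 5.0000)
after link 4: o_4 = (7.3637, 3.6334, 8.0000)
after link 5: o_5 = (7.8637, 4.4994, 11.0000)
after link 6: o_6 = (7.7048, 6.2241, 12.4142)

7.705 6.224 12.414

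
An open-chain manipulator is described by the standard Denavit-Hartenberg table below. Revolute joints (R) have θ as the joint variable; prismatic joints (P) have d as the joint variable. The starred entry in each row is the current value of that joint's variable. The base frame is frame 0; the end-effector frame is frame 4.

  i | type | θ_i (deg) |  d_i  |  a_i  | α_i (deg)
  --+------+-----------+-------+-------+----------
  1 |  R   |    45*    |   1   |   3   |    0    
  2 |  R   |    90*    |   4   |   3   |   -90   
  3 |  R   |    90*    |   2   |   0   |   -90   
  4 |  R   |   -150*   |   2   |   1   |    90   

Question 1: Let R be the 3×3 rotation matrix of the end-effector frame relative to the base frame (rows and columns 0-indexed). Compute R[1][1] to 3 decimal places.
-0.707

End-effector y-axis (col 1 of R) = (0.7071,-0.7071,-0.0000)
R[1][1] = -0.7071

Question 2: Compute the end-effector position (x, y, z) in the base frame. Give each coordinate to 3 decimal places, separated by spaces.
after link 1: o_1 = (2.1213, 2.1213, 1.0000)
after link 2: o_2 = (0.0000, 4.2426, 5.0000)
after link 3: o_3 = (-1.4142, 2.8284, 5.0000)
after link 4: o_4 = (-0.3536, 1.0607, 5.8660)

-0.354 1.061 5.866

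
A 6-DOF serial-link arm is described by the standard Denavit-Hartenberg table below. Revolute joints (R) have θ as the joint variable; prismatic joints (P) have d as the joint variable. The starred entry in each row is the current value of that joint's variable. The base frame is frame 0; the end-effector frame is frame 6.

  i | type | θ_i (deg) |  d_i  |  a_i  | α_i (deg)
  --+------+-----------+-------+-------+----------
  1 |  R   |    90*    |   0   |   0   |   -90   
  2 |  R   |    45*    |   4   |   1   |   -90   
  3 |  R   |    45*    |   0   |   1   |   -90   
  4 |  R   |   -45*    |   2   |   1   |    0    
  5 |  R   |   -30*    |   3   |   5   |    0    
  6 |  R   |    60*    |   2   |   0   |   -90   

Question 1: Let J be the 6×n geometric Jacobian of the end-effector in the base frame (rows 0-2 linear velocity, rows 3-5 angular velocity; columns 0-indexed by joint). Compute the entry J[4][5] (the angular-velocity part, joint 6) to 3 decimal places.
axis z_5 = (0.7071,-0.5000,0.5000); lever o_n−o_5 = (1.4142,-1.0000,1.0000)
cross product → J_v[:, 5] = (-0.0000,0.0000,0.0000)
J_ω[:, 5] = z_5
entry J[4][5] = -0.5000

-0.500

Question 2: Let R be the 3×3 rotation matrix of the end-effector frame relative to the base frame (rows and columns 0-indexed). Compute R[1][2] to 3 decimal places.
0.812

End-effector z-axis (col 2 of R) = (0.1830,0.8124,0.5536)
R[1][2] = 0.8124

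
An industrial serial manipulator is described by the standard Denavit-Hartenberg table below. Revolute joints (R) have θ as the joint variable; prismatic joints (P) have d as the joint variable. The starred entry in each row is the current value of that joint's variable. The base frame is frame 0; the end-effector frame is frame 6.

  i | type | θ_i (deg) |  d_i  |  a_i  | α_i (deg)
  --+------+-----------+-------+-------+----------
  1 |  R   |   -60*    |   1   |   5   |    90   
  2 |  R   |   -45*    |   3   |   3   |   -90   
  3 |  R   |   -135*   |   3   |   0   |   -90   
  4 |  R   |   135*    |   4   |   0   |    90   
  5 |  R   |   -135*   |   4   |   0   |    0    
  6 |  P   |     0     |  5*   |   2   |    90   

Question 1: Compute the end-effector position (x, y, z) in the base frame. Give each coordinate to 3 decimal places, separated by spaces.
-7.161 -7.668 -0.404

after link 1: o_1 = (2.5000, -4.3301, 1.0000)
after link 2: o_2 = (0.9626, -7.6672, -1.1213)
after link 3: o_3 = (2.0232, -9.5044, 1.0000)
after link 4: o_4 = (0.5738, -12.6506, -1.0000)
after link 5: o_5 = (-2.8654, -10.6938, -1.5858)
after link 6: o_6 = (-7.1607, -7.6684, -0.4038)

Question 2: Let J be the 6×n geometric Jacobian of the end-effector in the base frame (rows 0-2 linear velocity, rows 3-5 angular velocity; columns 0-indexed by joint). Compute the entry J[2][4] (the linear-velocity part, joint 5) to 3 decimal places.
-0.500

axis z_4 = (-0.8598,0.4892,-0.1464); lever o_n−o_4 = (-7.7345,4.9822,0.5962)
cross product → J_v[:, 4] = (1.0213,1.6453,-0.5000)
J_ω[:, 4] = z_4
entry J[2][4] = -0.5000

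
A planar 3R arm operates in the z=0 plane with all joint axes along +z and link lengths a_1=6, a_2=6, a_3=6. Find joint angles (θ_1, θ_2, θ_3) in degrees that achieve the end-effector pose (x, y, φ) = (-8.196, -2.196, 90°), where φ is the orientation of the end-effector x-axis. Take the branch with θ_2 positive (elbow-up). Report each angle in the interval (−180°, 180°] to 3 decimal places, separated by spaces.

-150.004 30.008 -150.004

wrist centre = target − a_3·(cos φ, sin φ) = (-8.1960, -8.1960)
cos θ_2 = (134.3488−6²−6²)/(2·6·6) = 0.8660; θ_2 = 30.0080° (elbow-up)
β = atan2(-8.1960,-8.1960) = -135.0000°; ψ = atan2(3.0007,11.1957) = 15.0040°
θ_1 = β − ψ = -150.0040°
θ_3 = φ − θ_1 − θ_2 = -150.0040° (wrapped to (-180°,180°])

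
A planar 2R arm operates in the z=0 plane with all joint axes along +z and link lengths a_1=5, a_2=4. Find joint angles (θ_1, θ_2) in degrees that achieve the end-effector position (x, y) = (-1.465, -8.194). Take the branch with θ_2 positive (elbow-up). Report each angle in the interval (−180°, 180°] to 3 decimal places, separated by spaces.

-119.999 44.993

cos θ_2 = (69.2879−5²−4²)/(2·5·4) = 0.7072; θ_2 = 44.9927° (elbow-up)
β = atan2(-8.1940,-1.4650) = -100.1368°; ψ = atan2(2.8281,7.8288) = 19.8617°
θ_1 = β − ψ = -119.9985°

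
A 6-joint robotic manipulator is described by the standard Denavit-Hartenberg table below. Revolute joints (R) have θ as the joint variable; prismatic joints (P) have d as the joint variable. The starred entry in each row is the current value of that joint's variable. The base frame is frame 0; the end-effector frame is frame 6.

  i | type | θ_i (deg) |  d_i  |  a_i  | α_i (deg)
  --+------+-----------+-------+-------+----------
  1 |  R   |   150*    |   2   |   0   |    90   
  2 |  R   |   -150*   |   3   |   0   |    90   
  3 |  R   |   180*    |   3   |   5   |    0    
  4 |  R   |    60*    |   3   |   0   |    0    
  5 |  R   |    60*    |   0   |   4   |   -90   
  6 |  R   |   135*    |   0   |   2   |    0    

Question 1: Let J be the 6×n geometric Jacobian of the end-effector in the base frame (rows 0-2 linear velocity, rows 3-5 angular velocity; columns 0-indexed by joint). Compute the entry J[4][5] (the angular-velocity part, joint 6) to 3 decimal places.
axis z_5 = (0.8995,0.0580,-0.4330); lever o_n−o_5 = (-0.5303,1.7204,-0.8712)
cross product → J_v[:, 5] = (0.6944,1.0133,1.5783)
J_ω[:, 5] = z_5
entry J[4][5] = 0.0580

0.058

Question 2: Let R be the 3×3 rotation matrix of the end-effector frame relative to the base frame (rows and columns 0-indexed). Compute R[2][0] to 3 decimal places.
-0.436

End-effector x-axis (col 0 of R) = (-0.2652,0.8602,-0.4356)
R[2][0] = -0.4356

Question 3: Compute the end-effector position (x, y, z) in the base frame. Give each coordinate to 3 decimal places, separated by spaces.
-0.414 1.118 7.825

after link 1: o_1 = (0.0000, 0.0000, 2.0000)
after link 2: o_2 = (1.5000, 2.5981, 2.0000)
after link 3: o_3 = (-0.9510, 4.0131, 7.0981)
after link 4: o_4 = (0.3481, 3.2631, 9.6962)
after link 5: o_5 = (0.1160, -0.6029, 8.6962)
after link 6: o_6 = (-0.4143, 1.1175, 7.8250)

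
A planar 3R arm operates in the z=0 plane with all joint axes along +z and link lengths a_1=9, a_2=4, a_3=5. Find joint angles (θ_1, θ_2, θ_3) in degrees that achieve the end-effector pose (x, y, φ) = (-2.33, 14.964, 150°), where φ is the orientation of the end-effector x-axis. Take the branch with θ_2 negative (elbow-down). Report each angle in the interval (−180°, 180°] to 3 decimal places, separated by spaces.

90.000 -30.003 90.003

wrist centre = target − a_3·(cos φ, sin φ) = (2.0001, 12.4640)
cos θ_2 = (159.3518−9²−4²)/(2·9·4) = 0.8660; θ_2 = -30.0032° (elbow-down)
β = atan2(12.4640,2.0001) = 80.8833°; ψ = atan2(-2.0002,12.4640) = -9.1170°
θ_1 = β − ψ = 90.0003°
θ_3 = φ − θ_1 − θ_2 = 90.0029° (wrapped to (-180°,180°])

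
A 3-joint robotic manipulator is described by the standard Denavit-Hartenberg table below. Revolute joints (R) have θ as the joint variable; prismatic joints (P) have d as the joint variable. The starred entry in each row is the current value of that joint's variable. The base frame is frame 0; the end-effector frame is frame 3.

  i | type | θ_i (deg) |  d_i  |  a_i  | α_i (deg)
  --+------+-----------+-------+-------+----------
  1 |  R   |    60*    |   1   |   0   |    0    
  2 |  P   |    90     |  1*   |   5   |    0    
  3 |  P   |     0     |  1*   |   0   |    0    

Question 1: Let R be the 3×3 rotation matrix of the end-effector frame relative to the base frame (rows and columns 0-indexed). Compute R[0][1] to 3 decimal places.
-0.500

End-effector y-axis (col 1 of R) = (-0.5000,-0.8660,0.0000)
R[0][1] = -0.5000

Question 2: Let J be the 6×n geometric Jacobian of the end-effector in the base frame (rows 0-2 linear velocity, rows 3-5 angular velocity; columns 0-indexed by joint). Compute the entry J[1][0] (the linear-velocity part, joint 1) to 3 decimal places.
axis z_0 = ẑ; lever o_n−o_0 = (-4.3301,2.5000,3.0000)
cross product → J_v[:, 0] = (-2.5000,-4.3301,0.0000)
J_ω[:, 0] = z_0
entry J[1][0] = -4.3301

-4.330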